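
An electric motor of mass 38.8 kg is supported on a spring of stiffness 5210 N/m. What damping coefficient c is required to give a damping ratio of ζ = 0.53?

c_c = 2√(k·m) = 2√(5210 × 38.8) = 899.2 N·s/m.
c = ζ·c_c = 0.53 × 899.2 = 476.6 N·s/m.

477 N·s/m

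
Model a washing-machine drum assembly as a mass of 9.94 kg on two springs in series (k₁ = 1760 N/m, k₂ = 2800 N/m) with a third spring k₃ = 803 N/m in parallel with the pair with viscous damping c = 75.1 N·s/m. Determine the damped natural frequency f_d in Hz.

Series pair: k_s = k₁k₂/(k₁+k₂) = (1760)(2800)/(1760 + 2800) = 1081 N/m. In parallel with k₃: k_eq = 1081 + 803 = 1884 N/m.
ω_n = √(k_eq/m) = √(1884/9.94) = 13.77 rad/s.
Critical damping c_c = 2√(k_eq·m) = 2√(1884 × 9.94) = 273.7 N·s/m, so ζ = c/c_c = 75.1/273.7 = 0.2744.
ω_d = ω_n√(1 − ζ²) = 13.77 × √(1 − 0.0753) = 13.24 rad/s.
f_d = ω_d/(2π) = 2.107 Hz.

2.11 Hz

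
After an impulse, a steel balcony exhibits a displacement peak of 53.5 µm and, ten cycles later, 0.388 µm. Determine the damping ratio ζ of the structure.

Logarithmic decrement δ = (1/n)·ln(x₀/x_n) = (1/10)·ln(53.5/0.388) = (1/10)·ln(137.9) = 0.4926.
ζ = δ/√(4π² + δ²) = 0.4926/√(39.48 + 0.243) = 0.4926/6.302 = 0.07817.

0.0782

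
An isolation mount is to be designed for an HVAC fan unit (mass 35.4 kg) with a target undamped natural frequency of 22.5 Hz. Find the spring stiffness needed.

708000 N/m

ω_n = 2πf_n = 2π × 22.5 = 141.4 rad/s.
k = m·ω_n² = 35.4 × 141.4² = 35.4 × 19990 = 707500 N/m.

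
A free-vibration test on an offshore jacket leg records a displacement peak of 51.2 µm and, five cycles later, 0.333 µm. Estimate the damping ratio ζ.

0.158

Logarithmic decrement δ = (1/n)·ln(x₀/x_n) = (1/5)·ln(51.2/0.333) = (1/5)·ln(153.8) = 1.007.
ζ = δ/√(4π² + δ²) = 1.007/√(39.48 + 1.01) = 1.007/6.363 = 0.1583.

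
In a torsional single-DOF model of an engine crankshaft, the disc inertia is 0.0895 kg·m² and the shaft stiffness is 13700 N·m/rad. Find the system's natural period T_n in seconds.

ω_n = √(k_t/J) = √(13700/0.0895) = √153100 = 391.2 rad/s.
T_n = 2π/ω_n = 6.283/391.2 = 0.01606 s.

0.0161 s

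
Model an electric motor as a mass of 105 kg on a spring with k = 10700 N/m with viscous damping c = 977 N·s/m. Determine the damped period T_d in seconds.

0.701 s

ω_n = √(k/m) = √(10700/105) = 10.09 rad/s.
Critical damping c_c = 2√(k·m) = 2√(10700 × 105) = 2120 N·s/m, so ζ = c/c_c = 977/2120 = 0.4609.
ω_d = ω_n√(1 − ζ²) = 10.09 × √(1 − 0.212) = 8.959 rad/s.
T_d = 2π/ω_d = 0.7013 s.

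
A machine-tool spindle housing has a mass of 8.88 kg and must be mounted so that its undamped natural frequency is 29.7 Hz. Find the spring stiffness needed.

309000 N/m

ω_n = 2πf_n = 2π × 29.7 = 186.6 rad/s.
k = m·ω_n² = 8.88 × 186.6² = 8.88 × 34820 = 309200 N/m.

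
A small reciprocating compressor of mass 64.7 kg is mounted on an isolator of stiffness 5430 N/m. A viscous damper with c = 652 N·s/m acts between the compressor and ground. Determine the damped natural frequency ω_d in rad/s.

ω_n = √(k/m) = √(5430/64.7) = 9.161 rad/s.
Critical damping c_c = 2√(k·m) = 2√(5430 × 64.7) = 1185 N·s/m, so ζ = c/c_c = 652/1185 = 0.5500.
ω_d = ω_n√(1 − ζ²) = 9.161 × √(1 − 0.303) = 7.651 rad/s.

7.65 rad/s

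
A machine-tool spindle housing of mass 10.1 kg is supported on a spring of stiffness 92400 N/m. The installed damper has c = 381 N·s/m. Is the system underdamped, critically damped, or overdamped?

underdamped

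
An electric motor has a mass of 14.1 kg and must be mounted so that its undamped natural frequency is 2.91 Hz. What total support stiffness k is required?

ω_n = 2πf_n = 2π × 2.91 = 18.28 rad/s.
k = m·ω_n² = 14.1 × 18.28² = 14.1 × 334.3 = 4714 N/m.

4710 N/m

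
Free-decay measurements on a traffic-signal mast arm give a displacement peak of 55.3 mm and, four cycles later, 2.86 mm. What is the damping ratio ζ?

0.117

Logarithmic decrement δ = (1/n)·ln(x₀/x_n) = (1/4)·ln(55.3/2.86) = (1/4)·ln(19.34) = 0.7405.
ζ = δ/√(4π² + δ²) = 0.7405/√(39.48 + 0.548) = 0.7405/6.327 = 0.1170.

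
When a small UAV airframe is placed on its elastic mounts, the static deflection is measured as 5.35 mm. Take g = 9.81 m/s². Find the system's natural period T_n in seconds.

0.147 s

ω_n = √(g/δ_st) = √(9.81/0.00535) = √1834 = 42.82 rad/s.
T_n = 2π/ω_n = 6.283/42.82 = 0.1467 s.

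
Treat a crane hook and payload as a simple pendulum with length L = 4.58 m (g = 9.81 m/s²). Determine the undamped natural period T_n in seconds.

4.29 s

For a simple pendulum ω_n = √(g/L) = √(9.81/4.58) = √2.142 = 1.464 rad/s.
T_n = 2π/ω_n = 6.283/1.464 = 4.293 s.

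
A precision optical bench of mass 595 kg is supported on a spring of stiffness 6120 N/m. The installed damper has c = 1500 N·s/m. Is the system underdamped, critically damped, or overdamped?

c_c = 2√(k·m) = 3816 N·s/m; ζ = c/c_c = 1500/3816 = 0.393.
Since ζ < 1 the system is underdamped.

underdamped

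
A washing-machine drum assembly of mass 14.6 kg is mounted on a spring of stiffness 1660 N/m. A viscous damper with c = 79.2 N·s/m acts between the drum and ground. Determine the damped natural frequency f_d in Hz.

1.64 Hz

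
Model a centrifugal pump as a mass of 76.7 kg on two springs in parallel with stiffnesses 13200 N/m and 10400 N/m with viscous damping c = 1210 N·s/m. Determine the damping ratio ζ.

Parallel springs add: k_eq = 13200 + 10400 = 23600 N/m.
ω_n = √(k_eq/m) = √(23600/76.7) = 17.54 rad/s.
Critical damping c_c = 2√(k_eq·m) = 2√(23600 × 76.7) = 2691 N·s/m, so ζ = c/c_c = 1210/2691 = 0.4497.

0.450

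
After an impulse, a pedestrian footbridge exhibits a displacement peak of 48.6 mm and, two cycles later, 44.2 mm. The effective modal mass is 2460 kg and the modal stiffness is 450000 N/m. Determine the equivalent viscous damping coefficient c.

503 N·s/m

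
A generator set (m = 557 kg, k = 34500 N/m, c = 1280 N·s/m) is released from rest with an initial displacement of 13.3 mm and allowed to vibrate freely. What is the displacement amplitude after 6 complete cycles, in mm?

0.0510 mm

ζ = c/(2√(km)) = 1280/(2√(34500 × 557)) = 1280/8767 = 0.1460.
Logarithmic decrement δ = 2πζ/√(1 − ζ²) = 2π × 0.1460/√(1 − 0.0213) = 0.9273.
After n cycles, x_n/x₀ = e^(−nδ), so x_6 = 13.3 × e^(−6 × 0.9273) = 13.3 × 0.003835 = 0.05101 mm.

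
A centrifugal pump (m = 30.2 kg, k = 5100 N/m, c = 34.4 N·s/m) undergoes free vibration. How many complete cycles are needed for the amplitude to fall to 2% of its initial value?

ζ = c/(2√(km)) = 34.4/(2√(5100 × 30.2)) = 34.4/784.9 = 0.04383.
Logarithmic decrement δ = 2πζ/√(1 − ζ²) = 2π × 0.04383/√(1 − 0.00192) = 0.2756.
x_n/x₀ = e^(−nδ) ≤ 0.02; take ln: n ≥ ln(1/0.02)/δ = 3.912/0.2756 = 14.19.
So 15 complete cycles are required.

15 cycles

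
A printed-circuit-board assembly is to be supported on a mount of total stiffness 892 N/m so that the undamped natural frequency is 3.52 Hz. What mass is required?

1.82 kg

ω_n = 2πf_n = 2π × 3.52 = 22.12 rad/s.
m = k/ω_n² = 892/22.12² = 892/489.2 = 1.824 kg.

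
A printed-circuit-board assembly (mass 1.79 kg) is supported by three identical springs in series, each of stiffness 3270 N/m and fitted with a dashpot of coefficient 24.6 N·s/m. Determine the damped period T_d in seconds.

Series springs: 1/k_eq = 3/3270, so k_eq = 3270/3 = 1090 N/m.
ω_n = √(k_eq/m) = √(1090/1.79) = 24.68 rad/s.
Critical damping c_c = 2√(k_eq·m) = 2√(1090 × 1.79) = 88.34 N·s/m, so ζ = c/c_c = 24.6/88.34 = 0.2785.
ω_d = ω_n√(1 − ζ²) = 24.68 × √(1 − 0.0775) = 23.70 rad/s.
T_d = 2π/ω_d = 0.2651 s.

0.265 s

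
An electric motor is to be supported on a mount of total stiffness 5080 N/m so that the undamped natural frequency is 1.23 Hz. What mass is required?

85.1 kg

ω_n = 2πf_n = 2π × 1.23 = 7.728 rad/s.
m = k/ω_n² = 5080/7.728² = 5080/59.73 = 85.05 kg.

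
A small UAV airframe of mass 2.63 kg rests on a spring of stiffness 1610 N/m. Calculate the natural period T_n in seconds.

0.254 s

ω_n = √(k/m) = √(1610/2.63) = √612.2 = 24.74 rad/s.
T_n = 2π/ω_n = 6.283/24.74 = 0.2539 s.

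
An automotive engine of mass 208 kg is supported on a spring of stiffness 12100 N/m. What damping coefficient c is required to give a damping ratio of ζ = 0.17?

539 N·s/m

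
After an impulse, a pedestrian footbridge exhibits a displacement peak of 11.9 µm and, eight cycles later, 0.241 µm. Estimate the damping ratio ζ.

0.0773

Logarithmic decrement δ = (1/n)·ln(x₀/x_n) = (1/8)·ln(11.9/0.241) = (1/8)·ln(49.38) = 0.4874.
ζ = δ/√(4π² + δ²) = 0.4874/√(39.48 + 0.238) = 0.4874/6.302 = 0.07735.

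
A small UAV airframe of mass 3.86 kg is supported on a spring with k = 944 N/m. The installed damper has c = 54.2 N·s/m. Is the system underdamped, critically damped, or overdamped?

c_c = 2√(k·m) = 120.7 N·s/m; ζ = c/c_c = 54.2/120.7 = 0.449.
Since ζ < 1 the system is underdamped.

underdamped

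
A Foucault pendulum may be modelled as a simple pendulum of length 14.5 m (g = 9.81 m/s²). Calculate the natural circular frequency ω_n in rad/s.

For a simple pendulum ω_n = √(g/L) = √(9.81/14.5) = √0.6766 = 0.8225 rad/s.

0.823 rad/s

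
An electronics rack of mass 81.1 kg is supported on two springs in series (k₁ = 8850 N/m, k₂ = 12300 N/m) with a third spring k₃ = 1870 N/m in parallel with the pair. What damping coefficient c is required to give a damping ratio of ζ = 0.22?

332 N·s/m

Series pair: k_s = k₁k₂/(k₁+k₂) = (8850)(12300)/(8850 + 12300) = 5147 N/m. In parallel with k₃: k_eq = 5147 + 1870 = 7017 N/m.
c_c = 2√(k_eq·m) = 2√(7017 × 81.1) = 1509 N·s/m.
c = ζ·c_c = 0.22 × 1509 = 331.9 N·s/m.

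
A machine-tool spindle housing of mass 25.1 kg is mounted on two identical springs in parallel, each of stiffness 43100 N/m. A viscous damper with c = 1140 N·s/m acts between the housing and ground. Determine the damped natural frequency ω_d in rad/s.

54.0 rad/s

Parallel springs add: k_eq = 2 × 43100 = 86200 N/m.
ω_n = √(k_eq/m) = √(86200/25.1) = 58.60 rad/s.
Critical damping c_c = 2√(k_eq·m) = 2√(86200 × 25.1) = 2942 N·s/m, so ζ = c/c_c = 1140/2942 = 0.3875.
ω_d = ω_n√(1 − ζ²) = 58.60 × √(1 − 0.150) = 54.02 rad/s.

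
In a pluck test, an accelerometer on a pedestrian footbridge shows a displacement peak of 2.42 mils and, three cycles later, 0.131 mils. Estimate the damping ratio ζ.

0.153

Logarithmic decrement δ = (1/n)·ln(x₀/x_n) = (1/3)·ln(2.42/0.131) = (1/3)·ln(18.47) = 0.9721.
ζ = δ/√(4π² + δ²) = 0.9721/√(39.48 + 0.945) = 0.9721/6.358 = 0.1529.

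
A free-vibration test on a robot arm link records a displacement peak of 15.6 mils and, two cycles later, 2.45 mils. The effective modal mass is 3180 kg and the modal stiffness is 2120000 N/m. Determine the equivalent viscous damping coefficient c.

Logarithmic decrement δ = (1/n)·ln(x₀/x_n) = (1/2)·ln(15.6/2.45) = (1/2)·ln(6.367) = 0.9256.
ζ = δ/√(4π² + δ²) = 0.9256/√(39.48 + 0.857) = 0.9256/6.351 = 0.1457.
c = ζ · 2√(km) = 0.1457 × 2√(2120000 × 3180) = 0.1457 × 164200 = 23930 N·s/m.

23900 N·s/m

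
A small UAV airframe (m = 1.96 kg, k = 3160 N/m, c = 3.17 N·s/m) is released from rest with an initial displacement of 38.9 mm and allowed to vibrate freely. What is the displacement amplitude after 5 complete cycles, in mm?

20.7 mm

ζ = c/(2√(km)) = 3.17/(2√(3160 × 1.96)) = 3.17/157.4 = 0.02014.
Logarithmic decrement δ = 2πζ/√(1 − ζ²) = 2π × 0.02014/√(1 − 0.000406) = 0.1266.
After n cycles, x_n/x₀ = e^(−nδ), so x_5 = 38.9 × e^(−5 × 0.1266) = 38.9 × 0.5311 = 20.66 mm.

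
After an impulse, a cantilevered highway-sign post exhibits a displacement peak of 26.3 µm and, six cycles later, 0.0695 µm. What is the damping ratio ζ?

Logarithmic decrement δ = (1/n)·ln(x₀/x_n) = (1/6)·ln(26.3/0.0695) = (1/6)·ln(378.4) = 0.9893.
ζ = δ/√(4π² + δ²) = 0.9893/√(39.48 + 0.979) = 0.9893/6.361 = 0.1555.

0.156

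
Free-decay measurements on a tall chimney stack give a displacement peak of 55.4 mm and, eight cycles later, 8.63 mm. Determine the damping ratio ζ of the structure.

Logarithmic decrement δ = (1/n)·ln(x₀/x_n) = (1/8)·ln(55.4/8.63) = (1/8)·ln(6.419) = 0.2324.
ζ = δ/√(4π² + δ²) = 0.2324/√(39.48 + 0.0540) = 0.2324/6.287 = 0.03697.

0.0370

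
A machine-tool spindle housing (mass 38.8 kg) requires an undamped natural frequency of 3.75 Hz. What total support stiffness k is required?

ω_n = 2πf_n = 2π × 3.75 = 23.56 rad/s.
k = m·ω_n² = 38.8 × 23.56² = 38.8 × 555.2 = 21540 N/m.

21500 N/m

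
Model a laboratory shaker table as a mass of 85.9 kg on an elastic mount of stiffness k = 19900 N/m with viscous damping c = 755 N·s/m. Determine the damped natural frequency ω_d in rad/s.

ω_n = √(k/m) = √(19900/85.9) = 15.22 rad/s.
Critical damping c_c = 2√(k·m) = 2√(19900 × 85.9) = 2615 N·s/m, so ζ = c/c_c = 755/2615 = 0.2887.
ω_d = ω_n√(1 − ζ²) = 15.22 × √(1 − 0.0834) = 14.57 rad/s.

14.6 rad/s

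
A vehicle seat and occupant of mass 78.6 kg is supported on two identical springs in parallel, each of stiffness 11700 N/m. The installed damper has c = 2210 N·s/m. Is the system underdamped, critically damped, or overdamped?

underdamped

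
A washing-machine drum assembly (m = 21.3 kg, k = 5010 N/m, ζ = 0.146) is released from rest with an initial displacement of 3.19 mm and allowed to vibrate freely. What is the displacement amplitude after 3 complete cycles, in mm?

Logarithmic decrement δ = 2πζ/√(1 − ζ²) = 2π × 0.1460/√(1 − 0.0213) = 0.9273.
After n cycles, x_n/x₀ = e^(−nδ), so x_3 = 3.19 × e^(−3 × 0.9273) = 3.19 × 0.06192 = 0.1975 mm.

0.198 mm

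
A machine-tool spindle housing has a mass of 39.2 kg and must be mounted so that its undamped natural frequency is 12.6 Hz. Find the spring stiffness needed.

ω_n = 2πf_n = 2π × 12.6 = 79.17 rad/s.
k = m·ω_n² = 39.2 × 79.17² = 39.2 × 6268 = 245700 N/m.

246000 N/m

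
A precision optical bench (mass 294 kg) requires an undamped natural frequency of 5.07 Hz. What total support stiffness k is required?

ω_n = 2πf_n = 2π × 5.07 = 31.86 rad/s.
k = m·ω_n² = 294 × 31.86² = 294 × 1015 = 298300 N/m.

298000 N/m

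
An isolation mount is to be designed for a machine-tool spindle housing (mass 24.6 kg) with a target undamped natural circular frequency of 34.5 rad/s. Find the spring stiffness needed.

29300 N/m

k = m·ω_n² = 24.6 × 34.50² = 24.6 × 1190 = 29280 N/m.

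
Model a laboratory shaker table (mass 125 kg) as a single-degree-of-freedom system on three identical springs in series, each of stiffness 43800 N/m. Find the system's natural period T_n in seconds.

Series springs: 1/k_eq = 3/43800, so k_eq = 43800/3 = 14600 N/m.
ω_n = √(k_eq/m) = √(14600/125) = √116.8 = 10.81 rad/s.
T_n = 2π/ω_n = 6.283/10.81 = 0.5814 s.

0.581 s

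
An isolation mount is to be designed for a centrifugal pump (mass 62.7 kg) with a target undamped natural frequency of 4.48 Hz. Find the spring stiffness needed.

ω_n = 2πf_n = 2π × 4.48 = 28.15 rad/s.
k = m·ω_n² = 62.7 × 28.15² = 62.7 × 792.3 = 49680 N/m.

49700 N/m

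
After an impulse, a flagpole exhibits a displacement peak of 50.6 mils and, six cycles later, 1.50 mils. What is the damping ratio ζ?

0.0929

Logarithmic decrement δ = (1/n)·ln(x₀/x_n) = (1/6)·ln(50.6/1.50) = (1/6)·ln(33.73) = 0.5864.
ζ = δ/√(4π² + δ²) = 0.5864/√(39.48 + 0.344) = 0.5864/6.310 = 0.09293.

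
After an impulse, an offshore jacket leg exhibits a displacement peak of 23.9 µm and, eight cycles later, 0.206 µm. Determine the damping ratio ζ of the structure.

Logarithmic decrement δ = (1/n)·ln(x₀/x_n) = (1/8)·ln(23.9/0.206) = (1/8)·ln(116.0) = 0.5942.
ζ = δ/√(4π² + δ²) = 0.5942/√(39.48 + 0.353) = 0.5942/6.311 = 0.09415.

0.0942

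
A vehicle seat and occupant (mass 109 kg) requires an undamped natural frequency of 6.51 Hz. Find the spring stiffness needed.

182000 N/m

ω_n = 2πf_n = 2π × 6.51 = 40.90 rad/s.
k = m·ω_n² = 109 × 40.90² = 109 × 1673 = 182400 N/m.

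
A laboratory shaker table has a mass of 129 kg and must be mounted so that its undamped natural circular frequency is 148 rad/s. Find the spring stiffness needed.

2830000 N/m

k = m·ω_n² = 129 × 148.0² = 129 × 21900 = 2826000 N/m.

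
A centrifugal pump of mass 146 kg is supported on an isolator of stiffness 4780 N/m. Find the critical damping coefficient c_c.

c_c = 2√(k·m) = 2√(4780 × 146) = 2 × 835.4 = 1671 N·s/m.

1670 N·s/m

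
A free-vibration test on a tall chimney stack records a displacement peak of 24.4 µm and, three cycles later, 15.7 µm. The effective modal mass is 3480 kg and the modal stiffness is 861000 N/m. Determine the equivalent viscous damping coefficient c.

Logarithmic decrement δ = (1/n)·ln(x₀/x_n) = (1/3)·ln(24.4/15.7) = (1/3)·ln(1.554) = 0.1470.
ζ = δ/√(4π² + δ²) = 0.1470/√(39.48 + 0.0216) = 0.1470/6.285 = 0.02339.
c = ζ · 2√(km) = 0.02339 × 2√(861000 × 3480) = 0.02339 × 109500 = 2560 N·s/m.

2560 N·s/m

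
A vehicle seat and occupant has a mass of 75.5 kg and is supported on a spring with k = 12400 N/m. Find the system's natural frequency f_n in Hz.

ω_n = √(k/m) = √(12400/75.5) = √164.2 = 12.82 rad/s.
f_n = ω_n/(2π) = 12.82/6.283 = 2.040 Hz.

2.04 Hz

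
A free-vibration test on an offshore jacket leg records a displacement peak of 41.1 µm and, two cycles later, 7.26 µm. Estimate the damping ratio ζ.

0.137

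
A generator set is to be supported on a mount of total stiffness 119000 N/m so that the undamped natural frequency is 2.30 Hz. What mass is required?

570 kg

ω_n = 2πf_n = 2π × 2.30 = 14.45 rad/s.
m = k/ω_n² = 119000/14.45² = 119000/208.8 = 569.8 kg.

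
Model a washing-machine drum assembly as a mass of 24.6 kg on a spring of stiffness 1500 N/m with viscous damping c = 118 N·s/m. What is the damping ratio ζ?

0.307

ω_n = √(k/m) = √(1500/24.6) = 7.809 rad/s.
Critical damping c_c = 2√(k·m) = 2√(1500 × 24.6) = 384.2 N·s/m, so ζ = c/c_c = 118/384.2 = 0.3071.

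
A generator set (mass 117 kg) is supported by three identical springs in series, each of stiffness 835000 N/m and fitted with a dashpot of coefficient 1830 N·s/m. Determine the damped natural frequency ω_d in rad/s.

Series springs: 1/k_eq = 3/835000, so k_eq = 835000/3 = 278300 N/m.
ω_n = √(k_eq/m) = √(278300/117) = 48.77 rad/s.
Critical damping c_c = 2√(k_eq·m) = 2√(278300 × 117) = 11410 N·s/m, so ζ = c/c_c = 1830/11410 = 0.1603.
ω_d = ω_n√(1 − ζ²) = 48.77 × √(1 − 0.0257) = 48.14 rad/s.

48.1 rad/s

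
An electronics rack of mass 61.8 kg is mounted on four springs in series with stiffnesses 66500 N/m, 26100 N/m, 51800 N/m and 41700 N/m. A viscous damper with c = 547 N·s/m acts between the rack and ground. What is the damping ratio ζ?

Series springs: 1/k_eq = 1/66500 + 1/26100 + 1/51800 + 1/41700 = 9.664×10^-5, so k_eq = 10350 N/m.
ω_n = √(k_eq/m) = √(10350/61.8) = 12.94 rad/s.
Critical damping c_c = 2√(k_eq·m) = 2√(10350 × 61.8) = 1599 N·s/m, so ζ = c/c_c = 547/1599 = 0.3420.

0.342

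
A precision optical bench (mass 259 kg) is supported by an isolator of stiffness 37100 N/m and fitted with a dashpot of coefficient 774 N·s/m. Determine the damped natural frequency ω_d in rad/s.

11.9 rad/s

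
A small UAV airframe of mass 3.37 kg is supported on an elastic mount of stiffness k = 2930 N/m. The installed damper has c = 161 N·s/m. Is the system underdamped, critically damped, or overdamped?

c_c = 2√(k·m) = 198.7 N·s/m; ζ = c/c_c = 161/198.7 = 0.810.
Since ζ < 1 the system is underdamped.

underdamped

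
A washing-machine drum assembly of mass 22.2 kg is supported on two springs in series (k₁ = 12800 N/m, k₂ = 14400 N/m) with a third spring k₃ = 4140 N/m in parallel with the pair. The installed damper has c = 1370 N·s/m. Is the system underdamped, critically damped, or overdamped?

overdamped

Series pair: k_s = k₁k₂/(k₁+k₂) = (12800)(14400)/(12800 + 14400) = 6776 N/m. In parallel with k₃: k_eq = 6776 + 4140 = 10920 N/m.
c_c = 2√(k_eq·m) = 984.6 N·s/m; ζ = c/c_c = 1370/984.6 = 1.39.
Since ζ > 1 the system is overdamped.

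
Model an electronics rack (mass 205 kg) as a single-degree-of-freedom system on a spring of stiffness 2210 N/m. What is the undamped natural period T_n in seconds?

ω_n = √(k/m) = √(2210/205) = √10.78 = 3.283 rad/s.
T_n = 2π/ω_n = 6.283/3.283 = 1.914 s.

1.91 s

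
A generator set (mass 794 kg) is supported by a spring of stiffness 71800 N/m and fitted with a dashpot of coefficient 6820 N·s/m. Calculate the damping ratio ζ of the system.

ω_n = √(k/m) = √(71800/794) = 9.509 rad/s.
Critical damping c_c = 2√(k·m) = 2√(71800 × 794) = 15100 N·s/m, so ζ = c/c_c = 6820/15100 = 0.4516.

0.452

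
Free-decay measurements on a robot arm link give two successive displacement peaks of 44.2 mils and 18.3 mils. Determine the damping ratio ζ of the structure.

Logarithmic decrement δ = (1/n)·ln(x₀/x_n) = (1/1)·ln(44.2/18.3) = (1/1)·ln(2.415) = 0.8818.
ζ = δ/√(4π² + δ²) = 0.8818/√(39.48 + 0.778) = 0.8818/6.345 = 0.1390.

0.139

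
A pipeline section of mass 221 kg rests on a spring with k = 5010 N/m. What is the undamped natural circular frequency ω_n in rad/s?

4.76 rad/s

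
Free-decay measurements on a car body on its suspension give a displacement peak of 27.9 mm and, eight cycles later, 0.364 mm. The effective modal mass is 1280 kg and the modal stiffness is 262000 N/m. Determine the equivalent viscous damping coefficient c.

3150 N·s/m

Logarithmic decrement δ = (1/n)·ln(x₀/x_n) = (1/8)·ln(27.9/0.364) = (1/8)·ln(76.65) = 0.5424.
ζ = δ/√(4π² + δ²) = 0.5424/√(39.48 + 0.294) = 0.5424/6.307 = 0.08601.
c = ζ · 2√(km) = 0.08601 × 2√(262000 × 1280) = 0.08601 × 36630 = 3150 N·s/m.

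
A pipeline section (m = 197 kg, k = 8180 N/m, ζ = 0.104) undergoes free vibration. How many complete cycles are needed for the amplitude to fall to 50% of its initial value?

2 cycles

Logarithmic decrement δ = 2πζ/√(1 − ζ²) = 2π × 0.1040/√(1 − 0.0108) = 0.6570.
x_n/x₀ = e^(−nδ) ≤ 0.5; take ln: n ≥ ln(1/0.5)/δ = 0.6931/0.6570 = 1.055.
So 2 complete cycles are required.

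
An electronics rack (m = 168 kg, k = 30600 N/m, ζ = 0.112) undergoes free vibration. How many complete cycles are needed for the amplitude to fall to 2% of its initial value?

6 cycles

Logarithmic decrement δ = 2πζ/√(1 − ζ²) = 2π × 0.1120/√(1 − 0.0125) = 0.7082.
x_n/x₀ = e^(−nδ) ≤ 0.02; take ln: n ≥ ln(1/0.02)/δ = 3.912/0.7082 = 5.524.
So 6 complete cycles are required.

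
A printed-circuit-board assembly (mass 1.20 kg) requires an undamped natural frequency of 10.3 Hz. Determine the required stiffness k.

ω_n = 2πf_n = 2π × 10.3 = 64.72 rad/s.
k = m·ω_n² = 1.20 × 64.72² = 1.20 × 4188 = 5026 N/m.

5030 N/m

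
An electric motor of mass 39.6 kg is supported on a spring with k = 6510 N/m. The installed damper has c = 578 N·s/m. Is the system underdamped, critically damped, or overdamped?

c_c = 2√(k·m) = 1015 N·s/m; ζ = c/c_c = 578/1015 = 0.569.
Since ζ < 1 the system is underdamped.

underdamped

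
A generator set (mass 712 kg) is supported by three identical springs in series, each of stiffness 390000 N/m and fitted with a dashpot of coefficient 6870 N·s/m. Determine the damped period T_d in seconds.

0.498 s

Series springs: 1/k_eq = 3/390000, so k_eq = 390000/3 = 130000 N/m.
ω_n = √(k_eq/m) = √(130000/712) = 13.51 rad/s.
Critical damping c_c = 2√(k_eq·m) = 2√(130000 × 712) = 19240 N·s/m, so ζ = c/c_c = 6870/19240 = 0.3570.
ω_d = ω_n√(1 − ζ²) = 13.51 × √(1 − 0.127) = 12.62 rad/s.
T_d = 2π/ω_d = 0.4978 s.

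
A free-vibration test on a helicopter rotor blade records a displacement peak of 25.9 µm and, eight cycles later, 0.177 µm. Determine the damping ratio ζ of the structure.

0.0987

Logarithmic decrement δ = (1/n)·ln(x₀/x_n) = (1/8)·ln(25.9/0.177) = (1/8)·ln(146.3) = 0.6232.
ζ = δ/√(4π² + δ²) = 0.6232/√(39.48 + 0.388) = 0.6232/6.314 = 0.09871.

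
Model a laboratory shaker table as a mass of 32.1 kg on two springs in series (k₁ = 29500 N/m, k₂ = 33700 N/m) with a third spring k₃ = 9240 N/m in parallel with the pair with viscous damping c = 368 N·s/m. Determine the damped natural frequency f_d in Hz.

4.34 Hz

Series pair: k_s = k₁k₂/(k₁+k₂) = (29500)(33700)/(29500 + 33700) = 15730 N/m. In parallel with k₃: k_eq = 15730 + 9240 = 24970 N/m.
ω_n = √(k_eq/m) = √(24970/32.1) = 27.89 rad/s.
Critical damping c_c = 2√(k_eq·m) = 2√(24970 × 32.1) = 1791 N·s/m, so ζ = c/c_c = 368/1791 = 0.2055.
ω_d = ω_n√(1 − ζ²) = 27.89 × √(1 − 0.0422) = 27.30 rad/s.
f_d = ω_d/(2π) = 4.344 Hz.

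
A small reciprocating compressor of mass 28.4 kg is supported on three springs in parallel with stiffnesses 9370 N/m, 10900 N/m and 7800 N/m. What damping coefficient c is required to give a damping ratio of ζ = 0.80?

Parallel springs add: k_eq = 9370 + 10900 + 7800 = 28070 N/m.
c_c = 2√(k_eq·m) = 2√(28070 × 28.4) = 1786 N·s/m.
c = ζ·c_c = 0.80 × 1786 = 1429 N·s/m.

1430 N·s/m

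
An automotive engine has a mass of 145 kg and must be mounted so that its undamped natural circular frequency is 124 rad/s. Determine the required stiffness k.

2230000 N/m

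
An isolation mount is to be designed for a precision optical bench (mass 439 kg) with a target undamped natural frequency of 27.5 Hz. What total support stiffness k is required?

13100000 N/m

ω_n = 2πf_n = 2π × 27.5 = 172.8 rad/s.
k = m·ω_n² = 439 × 172.8² = 439 × 29860 = 13110000 N/m.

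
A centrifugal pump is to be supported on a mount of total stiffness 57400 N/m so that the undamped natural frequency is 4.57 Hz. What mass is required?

69.6 kg

ω_n = 2πf_n = 2π × 4.57 = 28.71 rad/s.
m = k/ω_n² = 57400/28.71² = 57400/824.5 = 69.62 kg.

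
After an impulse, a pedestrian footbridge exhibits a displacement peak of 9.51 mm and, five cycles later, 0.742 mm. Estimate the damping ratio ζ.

0.0809

Logarithmic decrement δ = (1/n)·ln(x₀/x_n) = (1/5)·ln(9.51/0.742) = (1/5)·ln(12.82) = 0.5101.
ζ = δ/√(4π² + δ²) = 0.5101/√(39.48 + 0.260) = 0.5101/6.304 = 0.08093.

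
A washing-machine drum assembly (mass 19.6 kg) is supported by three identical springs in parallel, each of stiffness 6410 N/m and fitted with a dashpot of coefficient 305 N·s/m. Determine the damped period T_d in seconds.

Parallel springs add: k_eq = 3 × 6410 = 19230 N/m.
ω_n = √(k_eq/m) = √(19230/19.6) = 31.32 rad/s.
Critical damping c_c = 2√(k_eq·m) = 2√(19230 × 19.6) = 1228 N·s/m, so ζ = c/c_c = 305/1228 = 0.2484.
ω_d = ω_n√(1 − ζ²) = 31.32 × √(1 − 0.0617) = 30.34 rad/s.
T_d = 2π/ω_d = 0.2071 s.

0.207 s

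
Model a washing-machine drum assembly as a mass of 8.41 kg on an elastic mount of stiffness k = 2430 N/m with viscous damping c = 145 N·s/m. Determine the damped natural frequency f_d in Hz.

ω_n = √(k/m) = √(2430/8.41) = 17.00 rad/s.
Critical damping c_c = 2√(k·m) = 2√(2430 × 8.41) = 285.9 N·s/m, so ζ = c/c_c = 145/285.9 = 0.5072.
ω_d = ω_n√(1 − ζ²) = 17.00 × √(1 − 0.257) = 14.65 rad/s.
f_d = ω_d/(2π) = 2.332 Hz.

2.33 Hz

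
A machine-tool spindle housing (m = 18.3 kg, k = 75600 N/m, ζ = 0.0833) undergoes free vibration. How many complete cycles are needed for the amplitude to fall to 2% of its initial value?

Logarithmic decrement δ = 2πζ/√(1 − ζ²) = 2π × 0.08330/√(1 − 0.00694) = 0.5252.
x_n/x₀ = e^(−nδ) ≤ 0.02; take ln: n ≥ ln(1/0.02)/δ = 3.912/0.5252 = 7.448.
So 8 complete cycles are required.

8 cycles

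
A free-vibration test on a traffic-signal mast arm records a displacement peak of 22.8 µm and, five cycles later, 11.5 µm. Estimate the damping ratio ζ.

Logarithmic decrement δ = (1/n)·ln(x₀/x_n) = (1/5)·ln(22.8/11.5) = (1/5)·ln(1.983) = 0.1369.
ζ = δ/√(4π² + δ²) = 0.1369/√(39.48 + 0.0187) = 0.1369/6.285 = 0.02178.

0.0218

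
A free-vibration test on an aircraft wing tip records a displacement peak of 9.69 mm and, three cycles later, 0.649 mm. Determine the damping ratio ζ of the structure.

0.142

Logarithmic decrement δ = (1/n)·ln(x₀/x_n) = (1/3)·ln(9.69/0.649) = (1/3)·ln(14.93) = 0.9011.
ζ = δ/√(4π² + δ²) = 0.9011/√(39.48 + 0.812) = 0.9011/6.347 = 0.1420.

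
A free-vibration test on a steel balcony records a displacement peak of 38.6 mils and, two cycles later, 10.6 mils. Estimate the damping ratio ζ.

Logarithmic decrement δ = (1/n)·ln(x₀/x_n) = (1/2)·ln(38.6/10.6) = (1/2)·ln(3.642) = 0.6462.
ζ = δ/√(4π² + δ²) = 0.6462/√(39.48 + 0.418) = 0.6462/6.316 = 0.1023.

0.102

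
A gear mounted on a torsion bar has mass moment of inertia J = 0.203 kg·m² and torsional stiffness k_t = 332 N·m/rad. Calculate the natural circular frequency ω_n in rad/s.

ω_n = √(k_t/J) = √(332/0.203) = √1635 = 40.44 rad/s.

40.4 rad/s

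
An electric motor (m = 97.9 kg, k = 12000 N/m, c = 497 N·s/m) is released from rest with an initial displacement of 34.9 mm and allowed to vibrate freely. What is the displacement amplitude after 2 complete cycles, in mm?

ζ = c/(2√(km)) = 497/(2√(12000 × 97.9)) = 497/2168 = 0.2293.
Logarithmic decrement δ = 2πζ/√(1 − ζ²) = 2π × 0.2293/√(1 − 0.0526) = 1.480.
After n cycles, x_n/x₀ = e^(−nδ), so x_2 = 34.9 × e^(−2 × 1.480) = 34.9 × 0.05182 = 1.809 mm.

1.81 mm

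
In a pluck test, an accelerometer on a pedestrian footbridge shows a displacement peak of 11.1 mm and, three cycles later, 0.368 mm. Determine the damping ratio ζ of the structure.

Logarithmic decrement δ = (1/n)·ln(x₀/x_n) = (1/3)·ln(11.1/0.368) = (1/3)·ln(30.16) = 1.136.
ζ = δ/√(4π² + δ²) = 1.136/√(39.48 + 1.29) = 1.136/6.385 = 0.1778.

0.178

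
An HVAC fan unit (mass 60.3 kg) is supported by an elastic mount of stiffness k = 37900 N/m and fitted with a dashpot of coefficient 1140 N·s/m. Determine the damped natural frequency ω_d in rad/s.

23.2 rad/s

ω_n = √(k/m) = √(37900/60.3) = 25.07 rad/s.
Critical damping c_c = 2√(k·m) = 2√(37900 × 60.3) = 3023 N·s/m, so ζ = c/c_c = 1140/3023 = 0.3770.
ω_d = ω_n√(1 − ζ²) = 25.07 × √(1 − 0.142) = 23.22 rad/s.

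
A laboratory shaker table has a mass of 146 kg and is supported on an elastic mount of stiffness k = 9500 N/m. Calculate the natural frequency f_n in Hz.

1.28 Hz

ω_n = √(k/m) = √(9500/146) = √65.07 = 8.067 rad/s.
f_n = ω_n/(2π) = 8.067/6.283 = 1.284 Hz.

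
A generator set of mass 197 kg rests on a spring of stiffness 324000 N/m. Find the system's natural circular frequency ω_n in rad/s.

40.6 rad/s

ω_n = √(k/m) = √(324000/197) = √1645 = 40.55 rad/s.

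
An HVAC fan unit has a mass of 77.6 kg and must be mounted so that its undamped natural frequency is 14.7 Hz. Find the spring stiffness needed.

662000 N/m

ω_n = 2πf_n = 2π × 14.7 = 92.36 rad/s.
k = m·ω_n² = 77.6 × 92.36² = 77.6 × 8531 = 662000 N/m.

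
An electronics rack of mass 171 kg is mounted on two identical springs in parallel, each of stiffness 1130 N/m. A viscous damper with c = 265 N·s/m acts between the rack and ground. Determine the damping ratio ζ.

Parallel springs add: k_eq = 2 × 1130 = 2260 N/m.
ω_n = √(k_eq/m) = √(2260/171) = 3.635 rad/s.
Critical damping c_c = 2√(k_eq·m) = 2√(2260 × 171) = 1243 N·s/m, so ζ = c/c_c = 265/1243 = 0.2131.

0.213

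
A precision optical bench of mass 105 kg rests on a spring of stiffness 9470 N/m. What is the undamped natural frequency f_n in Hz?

1.51 Hz

ω_n = √(k/m) = √(9470/105) = √90.19 = 9.497 rad/s.
f_n = ω_n/(2π) = 9.497/6.283 = 1.511 Hz.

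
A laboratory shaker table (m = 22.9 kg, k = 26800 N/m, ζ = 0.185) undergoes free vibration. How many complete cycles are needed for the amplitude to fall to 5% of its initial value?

3 cycles

Logarithmic decrement δ = 2πζ/√(1 − ζ²) = 2π × 0.1850/√(1 − 0.0342) = 1.183.
x_n/x₀ = e^(−nδ) ≤ 0.05; take ln: n ≥ ln(1/0.05)/δ = 2.996/1.183 = 2.533.
So 3 complete cycles are required.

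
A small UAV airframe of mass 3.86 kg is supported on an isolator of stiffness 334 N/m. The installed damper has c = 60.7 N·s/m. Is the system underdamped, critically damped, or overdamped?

underdamped

c_c = 2√(k·m) = 71.81 N·s/m; ζ = c/c_c = 60.7/71.81 = 0.845.
Since ζ < 1 the system is underdamped.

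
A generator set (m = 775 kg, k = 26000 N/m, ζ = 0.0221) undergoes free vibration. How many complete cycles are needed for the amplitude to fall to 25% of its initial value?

10 cycles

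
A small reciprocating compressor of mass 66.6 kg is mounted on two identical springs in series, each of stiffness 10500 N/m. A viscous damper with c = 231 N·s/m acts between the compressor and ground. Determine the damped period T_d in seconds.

0.722 s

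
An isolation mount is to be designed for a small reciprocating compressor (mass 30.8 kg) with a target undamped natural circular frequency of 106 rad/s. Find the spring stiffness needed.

346000 N/m

k = m·ω_n² = 30.8 × 106.0² = 30.8 × 11240 = 346100 N/m.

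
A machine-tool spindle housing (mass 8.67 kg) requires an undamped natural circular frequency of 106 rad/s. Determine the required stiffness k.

k = m·ω_n² = 8.67 × 106.0² = 8.67 × 11240 = 97420 N/m.

97400 N/m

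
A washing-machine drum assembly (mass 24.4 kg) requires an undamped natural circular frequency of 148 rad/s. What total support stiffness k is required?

534000 N/m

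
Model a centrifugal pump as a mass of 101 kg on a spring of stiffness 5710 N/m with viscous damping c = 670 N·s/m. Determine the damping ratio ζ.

ω_n = √(k/m) = √(5710/101) = 7.519 rad/s.
Critical damping c_c = 2√(k·m) = 2√(5710 × 101) = 1519 N·s/m, so ζ = c/c_c = 670/1519 = 0.4411.

0.441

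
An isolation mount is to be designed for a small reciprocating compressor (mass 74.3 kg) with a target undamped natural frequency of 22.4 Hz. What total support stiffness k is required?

ω_n = 2πf_n = 2π × 22.4 = 140.7 rad/s.
k = m·ω_n² = 74.3 × 140.7² = 74.3 × 19810 = 1472000 N/m.

1470000 N/m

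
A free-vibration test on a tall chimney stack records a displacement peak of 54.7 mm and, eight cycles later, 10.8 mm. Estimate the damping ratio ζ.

0.0323

Logarithmic decrement δ = (1/n)·ln(x₀/x_n) = (1/8)·ln(54.7/10.8) = (1/8)·ln(5.065) = 0.2028.
ζ = δ/√(4π² + δ²) = 0.2028/√(39.48 + 0.0411) = 0.2028/6.286 = 0.03226.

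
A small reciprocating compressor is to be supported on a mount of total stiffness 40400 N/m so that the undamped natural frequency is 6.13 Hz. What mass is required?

27.2 kg

ω_n = 2πf_n = 2π × 6.13 = 38.52 rad/s.
m = k/ω_n² = 40400/38.52² = 40400/1483 = 27.23 kg.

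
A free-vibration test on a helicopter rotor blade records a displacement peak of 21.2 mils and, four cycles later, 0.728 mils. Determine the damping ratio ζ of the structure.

0.133

Logarithmic decrement δ = (1/n)·ln(x₀/x_n) = (1/4)·ln(21.2/0.728) = (1/4)·ln(29.12) = 0.8429.
ζ = δ/√(4π² + δ²) = 0.8429/√(39.48 + 0.710) = 0.8429/6.339 = 0.1330.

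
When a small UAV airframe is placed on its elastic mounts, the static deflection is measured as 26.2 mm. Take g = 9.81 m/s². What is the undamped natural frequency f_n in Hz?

3.08 Hz

ω_n = √(g/δ_st) = √(9.81/0.0262) = √374.4 = 19.35 rad/s.
f_n = ω_n/(2π) = 19.35/6.283 = 3.080 Hz.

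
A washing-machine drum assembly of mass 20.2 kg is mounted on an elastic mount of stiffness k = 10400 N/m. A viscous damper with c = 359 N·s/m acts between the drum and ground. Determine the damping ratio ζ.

ω_n = √(k/m) = √(10400/20.2) = 22.69 rad/s.
Critical damping c_c = 2√(k·m) = 2√(10400 × 20.2) = 916.7 N·s/m, so ζ = c/c_c = 359/916.7 = 0.3916.

0.392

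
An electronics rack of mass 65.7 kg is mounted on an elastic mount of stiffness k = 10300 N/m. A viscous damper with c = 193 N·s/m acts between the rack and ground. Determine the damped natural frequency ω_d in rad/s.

ω_n = √(k/m) = √(10300/65.7) = 12.52 rad/s.
Critical damping c_c = 2√(k·m) = 2√(10300 × 65.7) = 1645 N·s/m, so ζ = c/c_c = 193/1645 = 0.1173.
ω_d = ω_n√(1 − ζ²) = 12.52 × √(1 − 0.0138) = 12.43 rad/s.

12.4 rad/s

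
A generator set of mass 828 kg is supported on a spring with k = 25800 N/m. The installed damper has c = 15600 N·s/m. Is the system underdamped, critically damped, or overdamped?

overdamped

c_c = 2√(k·m) = 9244 N·s/m; ζ = c/c_c = 15600/9244 = 1.69.
Since ζ > 1 the system is overdamped.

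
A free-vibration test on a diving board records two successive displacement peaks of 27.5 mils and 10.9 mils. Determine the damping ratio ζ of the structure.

0.146

Logarithmic decrement δ = (1/n)·ln(x₀/x_n) = (1/1)·ln(27.5/10.9) = (1/1)·ln(2.523) = 0.9254.
ζ = δ/√(4π² + δ²) = 0.9254/√(39.48 + 0.856) = 0.9254/6.351 = 0.1457.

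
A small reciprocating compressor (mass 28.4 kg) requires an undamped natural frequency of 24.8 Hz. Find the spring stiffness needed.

ω_n = 2πf_n = 2π × 24.8 = 155.8 rad/s.
k = m·ω_n² = 28.4 × 155.8² = 28.4 × 24280 = 689600 N/m.

690000 N/m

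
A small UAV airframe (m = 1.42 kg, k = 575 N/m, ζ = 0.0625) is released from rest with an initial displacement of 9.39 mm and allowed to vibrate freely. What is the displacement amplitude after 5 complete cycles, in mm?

1.31 mm

Logarithmic decrement δ = 2πζ/√(1 − ζ²) = 2π × 0.06250/√(1 − 0.00391) = 0.3935.
After n cycles, x_n/x₀ = e^(−nδ), so x_5 = 9.39 × e^(−5 × 0.3935) = 9.39 × 0.1398 = 1.313 mm.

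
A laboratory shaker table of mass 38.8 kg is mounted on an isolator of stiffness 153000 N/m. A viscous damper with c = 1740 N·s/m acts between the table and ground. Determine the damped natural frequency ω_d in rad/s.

58.7 rad/s

ω_n = √(k/m) = √(153000/38.8) = 62.80 rad/s.
Critical damping c_c = 2√(k·m) = 2√(153000 × 38.8) = 4873 N·s/m, so ζ = c/c_c = 1740/4873 = 0.3571.
ω_d = ω_n√(1 − ζ²) = 62.80 × √(1 − 0.128) = 58.66 rad/s.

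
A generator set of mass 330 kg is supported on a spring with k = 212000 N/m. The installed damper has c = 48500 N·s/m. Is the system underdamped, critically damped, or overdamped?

overdamped

c_c = 2√(k·m) = 16730 N·s/m; ζ = c/c_c = 48500/16730 = 2.90.
Since ζ > 1 the system is overdamped.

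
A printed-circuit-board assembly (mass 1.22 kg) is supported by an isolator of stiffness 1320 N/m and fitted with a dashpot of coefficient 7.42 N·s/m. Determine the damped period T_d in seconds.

ω_n = √(k/m) = √(1320/1.22) = 32.89 rad/s.
Critical damping c_c = 2√(k·m) = 2√(1320 × 1.22) = 80.26 N·s/m, so ζ = c/c_c = 7.42/80.26 = 0.09245.
ω_d = ω_n√(1 − ζ²) = 32.89 × √(1 − 0.00855) = 32.75 rad/s.
T_d = 2π/ω_d = 0.1918 s.

0.192 s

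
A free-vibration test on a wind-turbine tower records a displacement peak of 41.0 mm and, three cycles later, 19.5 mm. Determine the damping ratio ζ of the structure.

Logarithmic decrement δ = (1/n)·ln(x₀/x_n) = (1/3)·ln(41.0/19.5) = (1/3)·ln(2.103) = 0.2477.
ζ = δ/√(4π² + δ²) = 0.2477/√(39.48 + 0.0614) = 0.2477/6.288 = 0.03940.

0.0394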